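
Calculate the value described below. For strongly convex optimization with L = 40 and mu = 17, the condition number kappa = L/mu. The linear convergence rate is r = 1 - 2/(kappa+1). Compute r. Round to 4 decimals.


Step 1: Compute the condition number.
kappa = L/mu = 40/17 = 2.3529
Step 2: Compute the convergence rate.
r = 1 - 2/(kappa + 1) = 1 - 2*mu/(L + mu) = (L - mu)/(L + mu) = 23/57 = 0.4035


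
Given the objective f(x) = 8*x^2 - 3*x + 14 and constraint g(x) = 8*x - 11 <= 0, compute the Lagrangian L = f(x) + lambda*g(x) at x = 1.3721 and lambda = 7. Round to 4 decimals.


Step 1: Evaluate f(x).
f(1.3721) = 8*1.3721^2 - 3*1.3721 + 14 = 24.945
Step 2: Evaluate g(x).
g(1.3721) = 8*1.3721 - 11 = -0.0232
Step 3: Compute Lagrangian.
L = 24.945 + 7*-0.0232 = 24.7826


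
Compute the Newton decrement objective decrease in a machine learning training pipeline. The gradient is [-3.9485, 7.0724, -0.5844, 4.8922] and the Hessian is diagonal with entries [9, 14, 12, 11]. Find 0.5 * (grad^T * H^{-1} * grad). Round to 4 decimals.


Step 1: H is diagonal, so H^(-1) * g = [-0.4387, 0.5052, -0.0487, 0.4447].
Step 2: g^T H^(-1) g = sum_i g_i^2 / H_ii
  = (-3.9485)^2/9 + (7.0724)^2/14 + (-0.5844)^2/12 + (4.8922)^2/11
  = 1.7323 + 3.5728 + 0.0285 + 2.1758 = 7.5093
Step 3: Objective decrease = 0.5 * g^T H^(-1) g = 3.7547


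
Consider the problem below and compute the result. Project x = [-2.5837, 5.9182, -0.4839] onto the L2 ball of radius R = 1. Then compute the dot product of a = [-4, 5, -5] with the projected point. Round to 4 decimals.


Step 1: Compute ||x|| (intermediates to 6 decimals).
||x|| = sqrt((-2.5837)^2 + 5.9182^2 + (-0.4839)^2) = 6.475705
Step 2: Project.
Since ||x|| > R, scale = R/||x|| = 1/6.475705 = 0.154423, proj(x) = scale * x
proj(x) = [-0.398983, 0.913906, -0.074725]
Step 3: Dot product.
a^T * proj(x) = -4*(-0.398983) + 5*0.913906 - 5*(-0.074725) = 6.5391


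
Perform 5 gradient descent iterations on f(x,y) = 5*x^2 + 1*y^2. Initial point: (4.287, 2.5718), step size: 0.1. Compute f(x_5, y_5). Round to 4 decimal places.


Gradient descent on f(x,y) = 5*x^2 + 1*y^2.
Starting point: (4.287, 2.5718), alpha = 0.1
Step 1: grad_x = 2*5*4.287 = 42.87, grad_y = 2*1*2.5718 = 5.1436
  x_1 = 4.287 - 0.1*42.87 = 0.0
  y_1 = 2.5718 - 0.1*5.1436 = 2.0574
Step 2: grad_x = 2*5*0.0 = 0.0, grad_y = 2*1*2.0574 = 4.1149
  x_2 = 0.0 - 0.1*0.0 = 0.0
  y_2 = 2.0574 - 0.1*4.1149 = 1.646
Step 3: grad_x = 2*5*0.0 = 0.0, grad_y = 2*1*1.646 = 3.2919
  x_3 = 0.0 - 0.1*0.0 = 0.0
  y_3 = 1.646 - 0.1*3.2919 = 1.3168
Step 4: grad_x = 2*5*0.0 = 0.0, grad_y = 2*1*1.3168 = 2.6335
  x_4 = 0.0 - 0.1*0.0 = 0.0
  y_4 = 1.3168 - 0.1*2.6335 = 1.0534
Step 5: grad_x = 2*5*0.0 = 0.0, grad_y = 2*1*1.0534 = 2.1068
  x_5 = 0.0 - 0.1*0.0 = 0.0
  y_5 = 1.0534 - 0.1*2.1068 = 0.8427
f(0.0, 0.8427) = 5*0.0^2 + 1*0.8427^2 = 0.7102


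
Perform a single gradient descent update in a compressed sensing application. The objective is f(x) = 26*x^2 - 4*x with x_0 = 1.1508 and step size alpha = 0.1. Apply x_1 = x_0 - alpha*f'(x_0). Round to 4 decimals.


We compute the gradient at x_0 and apply the update.
f'(x) = 52*x - 4
f'(1.1508) = 52*1.1508 - 4 = 55.8416
x_1 = 1.1508 - 0.1*55.8416 = -4.4334


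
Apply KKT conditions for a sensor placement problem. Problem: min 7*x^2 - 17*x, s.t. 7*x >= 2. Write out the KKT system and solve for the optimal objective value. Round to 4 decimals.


Step 1: Try lambda = 0 (constraint inactive).
Stationarity: 2*7*x - 17 = 0
x* = 17/(2*7) = 17/14 = 1.2143 (rounded; the exact value 17/14 is used below)
Check constraint: 7*1.2143 = 8.5001 >= 2 -- satisfied.
Step 2: Compute optimal value.
f(x*) = 7*(17/14)^2 - 17*(17/14) = -10.3214


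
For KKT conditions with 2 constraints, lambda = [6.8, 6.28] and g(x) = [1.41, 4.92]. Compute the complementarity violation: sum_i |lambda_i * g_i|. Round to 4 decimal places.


KKT complementary slackness check:
lambda_1 * g_1 = 6.8 * 1.41 = 9.588
lambda_2 * g_2 = 6.28 * 4.92 = 30.8976
Total violation = 9.588 + 30.8976 = 40.4856


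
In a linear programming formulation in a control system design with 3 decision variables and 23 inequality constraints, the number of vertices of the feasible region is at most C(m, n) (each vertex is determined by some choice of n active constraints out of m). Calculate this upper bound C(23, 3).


Each vertex corresponds to some choice of n active constraints out of m, so the number of vertices is at most C(m, n) = m! / (n!(m-n)!).
m = 23, n = 3
Numerator: 23 * 22 * 21
Denominator: 3! = 6
C(23, 3) = 1771


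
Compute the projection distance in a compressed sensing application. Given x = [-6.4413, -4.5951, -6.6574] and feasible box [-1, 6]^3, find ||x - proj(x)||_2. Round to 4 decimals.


Project each component onto [-1, 6].
clip(-6.4413) = -1.0, clip(-4.5951) = -1.0, clip(-6.6574) = -1.0
Projection = [-1.0, -1.0, -1.0]
Squared diffs: [29.6077, 12.9247, 32.0062]
Distance = sqrt(74.5386) = 8.6336


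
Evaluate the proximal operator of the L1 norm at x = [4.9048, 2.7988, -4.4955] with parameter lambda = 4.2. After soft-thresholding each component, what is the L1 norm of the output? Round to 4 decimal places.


Soft-thresholding with lambda = 4.2:
prox(4.9048) = sign(4.9048)*max(|4.9048| - 4.2, 0) = 0.7048
prox(2.7988) = sign(2.7988)*max(|2.7988| - 4.2, 0) = 0.0
prox(-4.4955) = sign(-4.4955)*max(|-4.4955| - 4.2, 0) = -0.2955
prox(x) = [0.7048, 0.0, -0.2955]
||prox(x)||_1 = 0.7048 + 0.0 + 0.2955 = 1.0003


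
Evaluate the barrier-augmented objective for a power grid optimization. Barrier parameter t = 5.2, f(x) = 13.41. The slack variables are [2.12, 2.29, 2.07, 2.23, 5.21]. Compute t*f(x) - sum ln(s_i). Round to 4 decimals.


Step 1: Compute log-barrier.
ln values: [0.7514, 0.8286, 0.7275, 0.802, 1.6506]
phi = -(0.7514 + 0.8286 + 0.7275 + 0.802 + 1.6506) = -4.7601
Step 2: Compute augmented objective.
t*f(x) = 5.2*13.41 = 69.732
Total = 69.732 - 4.7601 = 64.9719


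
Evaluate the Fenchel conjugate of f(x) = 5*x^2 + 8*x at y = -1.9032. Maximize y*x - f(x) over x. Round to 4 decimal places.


f*(y) = sup_x {y*x - a*x^2 - b*x} = sup_x {(y-b)*x - a*x^2}
FOC: (y - b) - 2a*x = 0 => x* = (y - b)/(2a)
x* = (-1.9032 - 8)/(2*5) = -0.9903
f*(-1.9032) = (y-b)^2/(4a) = (-1.9032 - 8)^2/(4*5)
= 98.0734/20 = 4.9037


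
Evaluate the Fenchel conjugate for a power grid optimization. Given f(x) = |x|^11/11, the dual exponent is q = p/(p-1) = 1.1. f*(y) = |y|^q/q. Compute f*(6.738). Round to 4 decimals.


The conjugate exponent q satisfies 1/p + 1/q = 1.
p = 11, so q = 11/(11 - 1) = 1.1
|y|^q = 6.738^1.1 = 8.1543
f*(6.738) = 8.1543 / 1.1 = 7.413


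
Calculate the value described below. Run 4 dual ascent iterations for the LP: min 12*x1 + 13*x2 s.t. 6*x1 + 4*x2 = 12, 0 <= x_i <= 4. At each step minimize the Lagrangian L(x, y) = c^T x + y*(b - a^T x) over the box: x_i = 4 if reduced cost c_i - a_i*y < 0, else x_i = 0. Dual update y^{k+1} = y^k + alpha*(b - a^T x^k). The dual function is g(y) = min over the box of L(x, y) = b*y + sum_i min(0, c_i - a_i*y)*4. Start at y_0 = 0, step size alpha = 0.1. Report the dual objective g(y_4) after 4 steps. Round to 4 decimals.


Dual ascent for LP: min 12*x1 + 13*x2, 6*x1 + 4*x2 = 12, 0 <= x_i <= 4
Step 1: y^k = 0.0, reduced costs: (12.0, 13.0)
  x^k = (0.0, 0.0), subgradient = b - a^T x = 12.0
  y^{k+1} = 0.0 + 0.1*12.0 = 1.2
Step 2: y^k = 1.2, reduced costs: (4.8, 8.2)
  x^k = (0.0, 0.0), subgradient = b - a^T x = 12.0
  y^{k+1} = 1.2 + 0.1*12.0 = 2.4
Step 3: y^k = 2.4, reduced costs: (-2.4, 3.4)
  x^k = (4.0, 0.0), subgradient = b - a^T x = -12.0
  y^{k+1} = 2.4 + 0.1*-12.0 = 1.2
Step 4: y^k = 1.2, reduced costs: (4.8, 8.2)
  x^k = (0.0, 0.0), subgradient = b - a^T x = 12.0
  y^{k+1} = 1.2 + 0.1*12.0 = 2.4
Dual objective at y_4 = 2.4: reduced costs (-2.4, 3.4), box minimizer x = (4.0, 0.0)
g(y_4) = b*y + (c1 - a1*y)*x1 + (c2 - a2*y)*x2 = 12*2.4 + (-2.4)*4.0 + 3.4*0.0 = 28.8 - 9.6 + 0.0 = 19.2


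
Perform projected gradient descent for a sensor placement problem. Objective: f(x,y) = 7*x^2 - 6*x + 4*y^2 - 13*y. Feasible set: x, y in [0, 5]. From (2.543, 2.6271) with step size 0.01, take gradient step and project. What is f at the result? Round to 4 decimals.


Step 1: Compute gradient at (2.543, 2.6271).
grad_x = 2*7*2.543 - 6 = 29.602
grad_y = 2*4*2.6271 - 13 = 8.0168
Step 2: Gradient step.
x_raw = 2.543 - 0.01*29.602 = 2.247
y_raw = 2.6271 - 0.01*8.0168 = 2.5469
Step 3: Project onto [0, 5].
x_proj = clip(2.247) = 2.247
y_proj = clip(2.5469) = 2.5469
Step 4: Evaluate f.
f(2.247, 2.5469) = 14.6979


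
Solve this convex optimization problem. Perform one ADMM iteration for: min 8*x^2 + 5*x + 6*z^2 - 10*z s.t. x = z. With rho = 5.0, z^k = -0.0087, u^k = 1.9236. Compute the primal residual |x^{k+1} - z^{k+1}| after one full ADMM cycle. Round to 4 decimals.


ADMM iteration with rho = 5.0, z^k = -0.0087, u^k = 1.9236
Step 1: x-update.
Minimize 8*x^2 + 5*x + (5.0/2)*(x + 0.0087 + 1.9236)^2
FOC: (2*8 + 5.0)*x = -5 + 5.0*(-0.0087 - 1.9236)
x^{k+1} = -0.6982
Step 2: z-update.
Minimize 6*z^2 - 10*z + (5.0/2)*(-0.6982 - z + 1.9236)^2
FOC: (2*6 + 5.0)*z = 10 + 5.0*(-0.6982 + 1.9236)
z^{k+1} = 0.9487
Step 3: u-update.
u^{k+1} = 1.9236 - 0.6982 - 0.9487 = 0.2768
Step 4: Primal residual = |-0.6982 - 0.9487| = 1.6468


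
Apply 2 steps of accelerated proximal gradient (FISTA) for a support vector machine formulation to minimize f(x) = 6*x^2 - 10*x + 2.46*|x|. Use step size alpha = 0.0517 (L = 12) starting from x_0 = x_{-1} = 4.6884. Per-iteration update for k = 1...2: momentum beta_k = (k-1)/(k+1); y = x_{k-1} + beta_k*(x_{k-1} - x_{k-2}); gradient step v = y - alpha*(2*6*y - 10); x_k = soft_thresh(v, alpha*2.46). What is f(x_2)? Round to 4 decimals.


FISTA on f(x) = 6*x^2 - 10*x + 2.46*|x|
L = 12, alpha = 0.0517
Iteration 1: beta = 0.0, y = 4.6884 + 0.0*(4.6884 - 4.6884) = 4.6884
  grad(y) = 46.2608, v = y - alpha*grad = 2.2967
  prox(v) = soft_thresh(2.2967, 0.1272) = 2.1695
Iteration 2: beta = 0.3333, y = 2.1695 + 0.3333*(2.1695 - 4.6884) = 1.3299
  grad(y) = 5.959, v = y - alpha*grad = 1.0218
  prox(v) = soft_thresh(1.0218, 0.1272) = 0.8947
f(x_2) = 6*0.8947^2 - 10*0.8947 + 2.46*|0.8947| = -1.9433


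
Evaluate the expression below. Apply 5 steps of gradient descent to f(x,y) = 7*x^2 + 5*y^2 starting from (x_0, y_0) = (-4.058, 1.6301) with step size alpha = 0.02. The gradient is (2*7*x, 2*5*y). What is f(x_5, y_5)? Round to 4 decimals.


Gradient descent on f(x,y) = 7*x^2 + 5*y^2.
Starting point: (-4.058, 1.6301), alpha = 0.02
Step 1: grad_x = 2*7*-4.058 = -56.812, grad_y = 2*5*1.6301 = 16.301
  x_1 = -4.058 - 0.02*-56.812 = -2.9218
  y_1 = 1.6301 - 0.02*16.301 = 1.3041
Step 2: grad_x = 2*7*-2.9218 = -40.9046, grad_y = 2*5*1.3041 = 13.0408
  x_2 = -2.9218 - 0.02*-40.9046 = -2.1037
  y_2 = 1.3041 - 0.02*13.0408 = 1.0433
Step 3: grad_x = 2*7*-2.1037 = -29.4513, grad_y = 2*5*1.0433 = 10.4326
  x_3 = -2.1037 - 0.02*-29.4513 = -1.5146
  y_3 = 1.0433 - 0.02*10.4326 = 0.8346
Step 4: grad_x = 2*7*-1.5146 = -21.205, grad_y = 2*5*0.8346 = 8.3461
  x_4 = -1.5146 - 0.02*-21.205 = -1.0905
  y_4 = 0.8346 - 0.02*8.3461 = 0.6677
Step 5: grad_x = 2*7*-1.0905 = -15.2676, grad_y = 2*5*0.6677 = 6.6769
  x_5 = -1.0905 - 0.02*-15.2676 = -0.7852
  y_5 = 0.6677 - 0.02*6.6769 = 0.5342
f(-0.7852, 0.5342) = 7*(-0.7852)^2 + 5*0.5342^2 = 5.7422


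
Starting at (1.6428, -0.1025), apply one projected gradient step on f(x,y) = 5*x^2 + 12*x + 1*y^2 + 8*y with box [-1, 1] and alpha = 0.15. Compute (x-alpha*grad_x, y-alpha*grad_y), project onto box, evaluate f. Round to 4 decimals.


Step 1: Compute gradient at (1.6428, -0.1025).
grad_x = 2*5*1.6428 + 12 = 28.428
grad_y = 2*1*-0.1025 + 8 = 7.795
Step 2: Gradient step.
x_raw = 1.6428 - 0.15*28.428 = -2.6214
y_raw = -0.1025 - 0.15*7.795 = -1.2718
Step 3: Project onto [-1, 1].
x_proj = clip(-2.6214) = -1.0
y_proj = clip(-1.2718) = -1.0
Step 4: Evaluate f.
f(-1.0, -1.0) = -14.0


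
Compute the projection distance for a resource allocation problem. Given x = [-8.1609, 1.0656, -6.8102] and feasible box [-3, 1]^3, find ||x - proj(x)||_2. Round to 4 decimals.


Project each component onto [-3, 1].
clip(-8.1609) = -3.0, clip(1.0656) = 1.0, clip(-6.8102) = -3.0
Projection = [-3.0, 1.0, -3.0]
Squared diffs: [26.6349, 0.0043, 14.5176]
Distance = sqrt(41.1568) = 6.4154


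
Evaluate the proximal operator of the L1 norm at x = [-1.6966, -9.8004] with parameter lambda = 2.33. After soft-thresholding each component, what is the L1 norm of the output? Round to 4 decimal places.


Soft-thresholding with lambda = 2.33:
prox(-1.6966) = sign(-1.6966)*max(|-1.6966| - 2.33, 0) = 0.0
prox(-9.8004) = sign(-9.8004)*max(|-9.8004| - 2.33, 0) = -7.4704
prox(x) = [0.0, -7.4704]
||prox(x)||_1 = 0.0 + 7.4704 = 7.4704


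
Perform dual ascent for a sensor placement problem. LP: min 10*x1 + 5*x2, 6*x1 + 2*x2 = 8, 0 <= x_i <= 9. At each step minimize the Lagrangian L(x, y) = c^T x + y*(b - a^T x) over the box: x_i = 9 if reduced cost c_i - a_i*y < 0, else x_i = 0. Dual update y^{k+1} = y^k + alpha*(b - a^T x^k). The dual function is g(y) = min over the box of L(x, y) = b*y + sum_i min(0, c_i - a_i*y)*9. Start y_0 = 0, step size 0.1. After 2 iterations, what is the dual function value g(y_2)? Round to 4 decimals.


Dual ascent for LP: min 10*x1 + 5*x2, 6*x1 + 2*x2 = 8, 0 <= x_i <= 9
Step 1: y^k = 0.0, reduced costs: (10.0, 5.0)
  x^k = (0.0, 0.0), subgradient = b - a^T x = 8.0
  y^{k+1} = 0.0 + 0.1*8.0 = 0.8
Step 2: y^k = 0.8, reduced costs: (5.2, 3.4)
  x^k = (0.0, 0.0), subgradient = b - a^T x = 8.0
  y^{k+1} = 0.8 + 0.1*8.0 = 1.6
Dual objective at y_2 = 1.6: reduced costs (0.4, 1.8), box minimizer x = (0.0, 0.0)
g(y_2) = b*y + (c1 - a1*y)*x1 + (c2 - a2*y)*x2 = 8*1.6 + 0.4*0.0 + 1.8*0.0 = 12.8 + 0.0 + 0.0 = 12.8


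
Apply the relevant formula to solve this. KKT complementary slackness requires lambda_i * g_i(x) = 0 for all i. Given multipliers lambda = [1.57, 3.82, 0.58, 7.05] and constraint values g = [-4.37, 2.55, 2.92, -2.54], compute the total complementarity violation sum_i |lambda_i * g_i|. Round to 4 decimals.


KKT complementary slackness check:
lambda_1 * g_1 = 1.57 * -4.37 = -6.8609
lambda_2 * g_2 = 3.82 * 2.55 = 9.741
lambda_3 * g_3 = 0.58 * 2.92 = 1.6936
lambda_4 * g_4 = 7.05 * -2.54 = -17.907
Total violation = 6.8609 + 9.741 + 1.6936 + 17.907 = 36.2025


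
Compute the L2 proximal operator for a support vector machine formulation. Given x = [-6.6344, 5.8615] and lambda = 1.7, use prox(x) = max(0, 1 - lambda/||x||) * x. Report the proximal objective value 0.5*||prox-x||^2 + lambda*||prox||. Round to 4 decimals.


Step 1: Compute ||x||.
||x|| = 8.8528
Step 2: Compute scaling factor.
scale = max(0, 1 - 1.7/8.8528) = 0.808
Step 3: prox(x) = [-5.3604, 4.7359]
||prox(x)|| = 7.1528
Step 4: Proximal objective.
0.5*||prox-x||^2 = 1.445
lambda*||prox|| = 12.1598
Total = 13.6048


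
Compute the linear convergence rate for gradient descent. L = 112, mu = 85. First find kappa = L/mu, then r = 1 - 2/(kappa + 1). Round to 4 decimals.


Step 1: Compute the condition number.
kappa = L/mu = 112/85 = 1.3176
Step 2: Compute the convergence rate.
r = 1 - 2/(kappa + 1) = 1 - 2*mu/(L + mu) = (L - mu)/(L + mu) = 27/197 = 0.1371


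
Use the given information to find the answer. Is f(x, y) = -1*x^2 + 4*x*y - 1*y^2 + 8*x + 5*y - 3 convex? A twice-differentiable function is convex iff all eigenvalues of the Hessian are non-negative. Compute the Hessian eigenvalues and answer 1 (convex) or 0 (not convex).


The Hessian of f(x,y) = -1*x^2 + 4*x*y - 1*y^2 + 8*x + 5*y - 3 is:
H = [[-2, 4], [4, -2]]
Trace = -2 - 2 = -4
Determinant = -2*-2 - (4)^2 = -12
Discriminant = (-4)^2 - 4*-12 = 64.0
Eigenvalues: lambda_1 = -6.0, lambda_2 = 2.0
The function is not convex.

0


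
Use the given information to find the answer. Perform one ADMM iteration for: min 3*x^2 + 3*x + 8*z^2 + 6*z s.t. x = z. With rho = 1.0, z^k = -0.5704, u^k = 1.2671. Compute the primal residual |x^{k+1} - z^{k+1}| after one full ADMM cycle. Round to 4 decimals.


ADMM iteration with rho = 1.0, z^k = -0.5704, u^k = 1.2671
Step 1: x-update.
Minimize 3*x^2 + 3*x + (1.0/2)*(x + 0.5704 + 1.2671)^2
FOC: (2*3 + 1.0)*x = -3 + 1.0*(-0.5704 - 1.2671)
x^{k+1} = -0.6911
Step 2: z-update.
Minimize 8*z^2 + 6*z + (1.0/2)*(-0.6911 - z + 1.2671)^2
FOC: (2*8 + 1.0)*z = -6 + 1.0*(-0.6911 + 1.2671)
z^{k+1} = -0.3191
Step 3: u-update.
u^{k+1} = 1.2671 - 0.6911 + 0.3191 = 0.8951
Step 4: Primal residual = |-0.6911 + 0.3191| = 0.372


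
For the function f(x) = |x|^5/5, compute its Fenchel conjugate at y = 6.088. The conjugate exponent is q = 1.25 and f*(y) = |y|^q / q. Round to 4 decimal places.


The conjugate exponent q satisfies 1/p + 1/q = 1.
p = 5, so q = 5/(5 - 1) = 1.25
|y|^q = 6.088^1.25 = 9.563
f*(6.088) = 9.563 / 1.25 = 7.6504


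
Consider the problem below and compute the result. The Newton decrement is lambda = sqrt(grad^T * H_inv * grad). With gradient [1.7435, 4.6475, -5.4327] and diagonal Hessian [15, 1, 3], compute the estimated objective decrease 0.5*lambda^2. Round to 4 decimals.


Step 1: H is diagonal, so H^(-1) * g = [0.1162, 4.6475, -1.8109].
Step 2: g^T H^(-1) g = sum_i g_i^2 / H_ii
  = (1.7435)^2/15 + (4.6475)^2/1 + (-5.4327)^2/3
  = 0.2027 + 21.5993 + 9.8381 = 31.64
Step 3: Objective decrease = 0.5 * g^T H^(-1) g = 15.82


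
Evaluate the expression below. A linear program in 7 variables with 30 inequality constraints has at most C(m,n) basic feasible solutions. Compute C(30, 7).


Each vertex corresponds to some choice of n active constraints out of m, so the number of vertices is at most C(m, n) = m! / (n!(m-n)!).
m = 30, n = 7
Numerator: 30 * 29 * 28 * 27 * 26 * 25 * 24
Denominator: 7! = 5040
C(30, 7) = 2035800


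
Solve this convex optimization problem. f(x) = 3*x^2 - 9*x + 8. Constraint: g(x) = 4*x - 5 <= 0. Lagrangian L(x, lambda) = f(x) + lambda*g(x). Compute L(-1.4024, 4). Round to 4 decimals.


Step 1: Evaluate f(x).
f(-1.4024) = 3*(-1.4024)^2 - 9*(-1.4024) + 8 = 26.5218
Step 2: Evaluate g(x).
g(-1.4024) = 4*-1.4024 - 5 = -10.6096
Step 3: Compute Lagrangian.
L = 26.5218 + 4*-10.6096 = -15.9166


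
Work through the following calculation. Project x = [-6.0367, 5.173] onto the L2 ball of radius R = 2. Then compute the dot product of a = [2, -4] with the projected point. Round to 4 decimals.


Step 1: Compute ||x|| (intermediates to 6 decimals).
||x|| = sqrt((-6.0367)^2 + 5.173^2) = 7.949948
Step 2: Project.
Since ||x|| > R, scale = R/||x|| = 2/7.949948 = 0.251574, proj(x) = scale * x
proj(x) = [-1.518677, 1.301392]
Step 3: Dot product.
a^T * proj(x) = 2*(-1.518677) - 4*1.301392 = -8.2429


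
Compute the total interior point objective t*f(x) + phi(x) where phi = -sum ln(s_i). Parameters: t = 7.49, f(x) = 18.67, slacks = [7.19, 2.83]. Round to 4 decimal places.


Step 1: Compute log-barrier.
ln values: [1.9727, 1.0403]
phi = -(1.9727 + 1.0403) = -3.013
Step 2: Compute augmented objective.
t*f(x) = 7.49*18.67 = 139.8383
Total = 139.8383 - 3.013 = 136.8253


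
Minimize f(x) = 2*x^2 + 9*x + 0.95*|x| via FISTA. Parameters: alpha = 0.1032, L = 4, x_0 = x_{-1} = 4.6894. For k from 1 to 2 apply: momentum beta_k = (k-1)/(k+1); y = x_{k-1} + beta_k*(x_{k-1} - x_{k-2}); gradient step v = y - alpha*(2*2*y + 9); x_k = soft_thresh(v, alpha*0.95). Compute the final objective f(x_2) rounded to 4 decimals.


FISTA on f(x) = 2*x^2 + 9*x + 0.95*|x|
L = 4, alpha = 0.1032
Iteration 1: beta = 0.0, y = 4.6894 + 0.0*(4.6894 - 4.6894) = 4.6894
  grad(y) = 27.7576, v = y - alpha*grad = 1.8248
  prox(v) = soft_thresh(1.8248, 0.098) = 1.7268
Iteration 2: beta = 0.3333, y = 1.7268 + 0.3333*(1.7268 - 4.6894) = 0.7392
  grad(y) = 11.9569, v = y - alpha*grad = -0.4947
  prox(v) = soft_thresh(-0.4947, 0.098) = -0.3967
f(x_2) = 2*(-0.3967)^2 + 9*(-0.3967) + 0.95*|-0.3967| = -2.8786


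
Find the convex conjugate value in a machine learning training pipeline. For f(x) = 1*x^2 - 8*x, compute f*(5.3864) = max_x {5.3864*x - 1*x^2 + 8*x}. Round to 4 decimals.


f*(y) = sup_x {y*x - a*x^2 - b*x} = sup_x {(y-b)*x - a*x^2}
FOC: (y - b) - 2a*x = 0 => x* = (y - b)/(2a)
x* = (5.3864 + 8)/(2*1) = 6.6932
f*(5.3864) = (y-b)^2/(4a) = (5.3864 + 8)^2/(4*1)
= 179.1957/4 = 44.7989


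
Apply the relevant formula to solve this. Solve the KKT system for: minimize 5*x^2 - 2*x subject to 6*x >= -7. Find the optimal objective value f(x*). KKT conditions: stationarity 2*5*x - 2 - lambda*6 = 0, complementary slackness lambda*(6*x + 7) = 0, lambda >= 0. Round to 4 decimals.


Step 1: Try lambda = 0 (constraint inactive).
Stationarity: 2*5*x - 2 = 0
x* = 2/(2*5) = 0.2
Check constraint: 6*0.2 = 1.2 >= -7 -- satisfied.
Step 2: Compute optimal value.
f(x*) = 5*0.2^2 - 2*0.2 = -0.2


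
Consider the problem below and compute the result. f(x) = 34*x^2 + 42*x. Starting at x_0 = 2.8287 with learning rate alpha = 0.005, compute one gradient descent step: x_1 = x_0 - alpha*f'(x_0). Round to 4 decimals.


We compute the gradient at x_0 and apply the update.
f'(x) = 68*x + 42
f'(2.8287) = 68*2.8287 + 42 = 234.3516
x_1 = 2.8287 - 0.005*234.3516 = 1.6569


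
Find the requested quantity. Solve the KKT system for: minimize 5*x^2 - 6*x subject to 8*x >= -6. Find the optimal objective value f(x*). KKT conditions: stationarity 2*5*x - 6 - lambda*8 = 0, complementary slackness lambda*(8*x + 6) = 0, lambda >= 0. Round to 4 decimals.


Step 1: Try lambda = 0 (constraint inactive).
Stationarity: 2*5*x - 6 = 0
x* = 6/(2*5) = 0.6
Check constraint: 8*0.6 = 4.8 >= -6 -- satisfied.
Step 2: Compute optimal value.
f(x*) = 5*0.6^2 - 6*0.6 = -1.8


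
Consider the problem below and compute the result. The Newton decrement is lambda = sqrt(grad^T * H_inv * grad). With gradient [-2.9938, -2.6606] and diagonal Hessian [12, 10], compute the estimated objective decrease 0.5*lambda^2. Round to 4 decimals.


Step 1: H is diagonal, so H^(-1) * g = [-0.2495, -0.2661].
Step 2: g^T H^(-1) g = sum_i g_i^2 / H_ii
  = (-2.9938)^2/12 + (-2.6606)^2/10
  = 0.7469 + 0.7079 = 1.4548
Step 3: Objective decrease = 0.5 * g^T H^(-1) g = 0.7274


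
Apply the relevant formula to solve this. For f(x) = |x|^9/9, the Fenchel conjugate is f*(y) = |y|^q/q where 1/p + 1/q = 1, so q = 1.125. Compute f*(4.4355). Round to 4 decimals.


The conjugate exponent q satisfies 1/p + 1/q = 1.
p = 9, so q = 9/(9 - 1) = 1.125
|y|^q = 4.4355^1.125 = 5.3433
f*(4.4355) = 5.3433 / 1.125 = 4.7496


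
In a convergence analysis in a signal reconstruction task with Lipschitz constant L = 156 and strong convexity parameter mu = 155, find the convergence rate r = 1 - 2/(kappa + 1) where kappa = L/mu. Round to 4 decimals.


Step 1: Compute the condition number.
kappa = L/mu = 156/155 = 1.0065
Step 2: Compute the convergence rate.
r = 1 - 2/(kappa + 1) = 1 - 2*mu/(L + mu) = (L - mu)/(L + mu) = 1/311 = 0.0032


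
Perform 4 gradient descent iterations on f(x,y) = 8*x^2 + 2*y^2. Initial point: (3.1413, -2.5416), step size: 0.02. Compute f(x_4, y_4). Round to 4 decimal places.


Gradient descent on f(x,y) = 8*x^2 + 2*y^2.
Starting point: (3.1413, -2.5416), alpha = 0.02
Step 1: grad_x = 2*8*3.1413 = 50.2608, grad_y = 2*2*-2.5416 = -10.1664
  x_1 = 3.1413 - 0.02*50.2608 = 2.1361
  y_1 = -2.5416 - 0.02*-10.1664 = -2.3383
Step 2: grad_x = 2*8*2.1361 = 34.1773, grad_y = 2*2*-2.3383 = -9.3531
  x_2 = 2.1361 - 0.02*34.1773 = 1.4525
  y_2 = -2.3383 - 0.02*-9.3531 = -2.1512
Step 3: grad_x = 2*8*1.4525 = 23.2406, grad_y = 2*2*-2.1512 = -8.6048
  x_3 = 1.4525 - 0.02*23.2406 = 0.9877
  y_3 = -2.1512 - 0.02*-8.6048 = -1.9791
Step 4: grad_x = 2*8*0.9877 = 15.8036, grad_y = 2*2*-1.9791 = -7.9165
  x_4 = 0.9877 - 0.02*15.8036 = 0.6717
  y_4 = -1.9791 - 0.02*-7.9165 = -1.8208
f(0.6717, -1.8208) = 8*0.6717^2 + 2*(-1.8208)^2 = 10.2395


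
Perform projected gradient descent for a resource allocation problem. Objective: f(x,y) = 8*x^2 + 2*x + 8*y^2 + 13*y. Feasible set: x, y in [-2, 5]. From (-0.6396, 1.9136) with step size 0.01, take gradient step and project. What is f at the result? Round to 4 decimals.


Step 1: Compute gradient at (-0.6396, 1.9136).
grad_x = 2*8*-0.6396 + 2 = -8.2336
grad_y = 2*8*1.9136 + 13 = 43.6176
Step 2: Gradient step.
x_raw = -0.6396 - 0.01*-8.2336 = -0.5573
y_raw = 1.9136 - 0.01*43.6176 = 1.4774
Step 3: Project onto [-2, 5].
x_proj = clip(-0.5573) = -0.5573
y_proj = clip(1.4774) = 1.4774
Step 4: Evaluate f.
f(-0.5573, 1.4774) = 38.0386


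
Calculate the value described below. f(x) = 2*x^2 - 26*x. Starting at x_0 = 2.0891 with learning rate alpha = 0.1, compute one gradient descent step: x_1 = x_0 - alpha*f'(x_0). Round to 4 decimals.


We compute the gradient at x_0 and apply the update.
f'(x) = 4*x - 26
f'(2.0891) = 4*2.0891 - 26 = -17.6436
x_1 = 2.0891 - 0.1*-17.6436 = 3.8535


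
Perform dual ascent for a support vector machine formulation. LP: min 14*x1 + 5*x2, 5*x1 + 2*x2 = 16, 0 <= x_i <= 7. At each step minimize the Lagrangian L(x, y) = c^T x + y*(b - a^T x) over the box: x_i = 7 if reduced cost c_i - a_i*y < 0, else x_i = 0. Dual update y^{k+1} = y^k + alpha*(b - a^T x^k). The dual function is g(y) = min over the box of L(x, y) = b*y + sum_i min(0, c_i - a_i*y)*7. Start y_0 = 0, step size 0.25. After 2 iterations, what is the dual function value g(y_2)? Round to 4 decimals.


Dual ascent for LP: min 14*x1 + 5*x2, 5*x1 + 2*x2 = 16, 0 <= x_i <= 7
Step 1: y^k = 0.0, reduced costs: (14.0, 5.0)
  x^k = (0.0, 0.0), subgradient = b - a^T x = 16.0
  y^{k+1} = 0.0 + 0.25*16.0 = 4.0
Step 2: y^k = 4.0, reduced costs: (-6.0, -3.0)
  x^k = (7.0, 7.0), subgradient = b - a^T x = -33.0
  y^{k+1} = 4.0 + 0.25*-33.0 = -4.25
Dual objective at y_2 = -4.25: reduced costs (35.25, 13.5), box minimizer x = (0.0, 0.0)
g(y_2) = b*y + (c1 - a1*y)*x1 + (c2 - a2*y)*x2 = 16*(-4.25) + 35.25*0.0 + 13.5*0.0 = -68.0 + 0.0 + 0.0 = -68.0


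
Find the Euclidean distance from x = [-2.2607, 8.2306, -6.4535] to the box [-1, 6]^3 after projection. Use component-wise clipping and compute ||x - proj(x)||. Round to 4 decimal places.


Project each component onto [-1, 6].
clip(-2.2607) = -1.0, clip(8.2306) = 6.0, clip(-6.4535) = -1.0
Projection = [-1.0, 6.0, -1.0]
Squared diffs: [1.5894, 4.9756, 29.7407]
Distance = sqrt(36.3057) = 6.0254


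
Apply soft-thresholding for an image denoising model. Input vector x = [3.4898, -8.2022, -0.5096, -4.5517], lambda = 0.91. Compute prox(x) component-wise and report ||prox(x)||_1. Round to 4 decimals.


Soft-thresholding with lambda = 0.91:
prox(3.4898) = sign(3.4898)*max(|3.4898| - 0.91, 0) = 2.5798
prox(-8.2022) = sign(-8.2022)*max(|-8.2022| - 0.91, 0) = -7.2922
prox(-0.5096) = sign(-0.5096)*max(|-0.5096| - 0.91, 0) = 0.0
prox(-4.5517) = sign(-4.5517)*max(|-4.5517| - 0.91, 0) = -3.6417
prox(x) = [2.5798, -7.2922, 0.0, -3.6417]
||prox(x)||_1 = 2.5798 + 7.2922 + 0.0 + 3.6417 = 13.5137


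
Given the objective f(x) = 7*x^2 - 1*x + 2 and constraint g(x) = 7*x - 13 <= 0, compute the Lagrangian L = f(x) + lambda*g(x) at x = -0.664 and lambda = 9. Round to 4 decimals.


Step 1: Evaluate f(x).
f(-0.664) = 7*(-0.664)^2 - 1*(-0.664) + 2 = 5.7503
Step 2: Evaluate g(x).
g(-0.664) = 7*-0.664 - 13 = -17.648
Step 3: Compute Lagrangian.
L = 5.7503 + 9*-17.648 = -153.0817


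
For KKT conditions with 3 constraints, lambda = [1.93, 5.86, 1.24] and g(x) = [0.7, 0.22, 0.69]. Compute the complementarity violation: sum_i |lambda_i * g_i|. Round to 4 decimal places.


KKT complementary slackness check:
lambda_1 * g_1 = 1.93 * 0.7 = 1.351
lambda_2 * g_2 = 5.86 * 0.22 = 1.2892
lambda_3 * g_3 = 1.24 * 0.69 = 0.8556
Total violation = 1.351 + 1.2892 + 0.8556 = 3.4958


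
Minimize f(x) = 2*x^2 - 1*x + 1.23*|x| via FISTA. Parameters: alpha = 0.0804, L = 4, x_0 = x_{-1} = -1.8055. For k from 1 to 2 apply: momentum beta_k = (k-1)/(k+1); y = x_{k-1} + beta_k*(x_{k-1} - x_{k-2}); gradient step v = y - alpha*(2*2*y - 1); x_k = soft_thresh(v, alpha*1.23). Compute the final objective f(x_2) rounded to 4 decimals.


FISTA on f(x) = 2*x^2 - 1*x + 1.23*|x|
L = 4, alpha = 0.0804
Iteration 1: beta = 0.0, y = -1.8055 + 0.0*(-1.8055 + 1.8055) = -1.8055
  grad(y) = -8.222, v = y - alpha*grad = -1.1445
  prox(v) = soft_thresh(-1.1445, 0.0989) = -1.0456
Iteration 2: beta = 0.3333, y = -1.0456 + 0.3333*(-1.0456 + 1.8055) = -0.7922
  grad(y) = -4.169, v = y - alpha*grad = -0.4571
  prox(v) = soft_thresh(-0.4571, 0.0989) = -0.3582
f(x_2) = 2*(-0.3582)^2 - 1*(-0.3582) + 1.23*|-0.3582| = 1.0553


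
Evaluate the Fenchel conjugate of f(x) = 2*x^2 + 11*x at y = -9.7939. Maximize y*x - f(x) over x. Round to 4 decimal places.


f*(y) = sup_x {y*x - a*x^2 - b*x} = sup_x {(y-b)*x - a*x^2}
FOC: (y - b) - 2a*x = 0 => x* = (y - b)/(2a)
x* = (-9.7939 - 11)/(2*2) = -5.1985
f*(-9.7939) = (y-b)^2/(4a) = (-9.7939 - 11)^2/(4*2)
= 432.3863/8 = 54.0483


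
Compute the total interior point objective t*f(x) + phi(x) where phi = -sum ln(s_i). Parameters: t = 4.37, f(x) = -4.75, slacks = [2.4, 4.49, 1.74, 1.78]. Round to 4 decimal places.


Step 1: Compute log-barrier.
ln values: [0.8755, 1.5019, 0.5539, 0.5766]
phi = -(0.8755 + 1.5019 + 0.5539 + 0.5766) = -3.5078
Step 2: Compute augmented objective.
t*f(x) = 4.37*-4.75 = -20.7575
Total = -20.7575 - 3.5078 = -24.2653


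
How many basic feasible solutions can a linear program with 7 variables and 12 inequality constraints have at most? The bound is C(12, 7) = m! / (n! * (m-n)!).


Each vertex corresponds to some choice of n active constraints out of m, so the number of vertices is at most C(m, n) = m! / (n!(m-n)!).
m = 12, n = 7
Numerator: 12 * 11 * 10 * 9 * 8 * 7 * 6
Denominator: 7! = 5040
C(12, 7) = 792


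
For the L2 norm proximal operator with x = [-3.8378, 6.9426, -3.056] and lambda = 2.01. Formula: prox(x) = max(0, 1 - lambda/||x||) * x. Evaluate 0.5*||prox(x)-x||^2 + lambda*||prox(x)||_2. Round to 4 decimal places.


Step 1: Compute ||x||.
||x|| = 8.501
Step 2: Compute scaling factor.
scale = max(0, 1 - 2.01/8.501) = 0.7636
Step 3: prox(x) = [-2.9304, 5.3011, -2.3334]
||prox(x)|| = 6.491
Step 4: Proximal objective.
0.5*||prox-x||^2 = 2.0201
lambda*||prox|| = 13.0469
Total = 15.067


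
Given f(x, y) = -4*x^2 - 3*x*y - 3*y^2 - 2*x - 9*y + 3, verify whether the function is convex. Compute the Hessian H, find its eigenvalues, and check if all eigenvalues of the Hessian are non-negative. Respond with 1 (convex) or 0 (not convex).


The Hessian of f(x,y) = -4*x^2 - 3*x*y - 3*y^2 - 2*x - 9*y + 3 is:
H = [[-8, -3], [-3, -6]]
Trace = -8 - 6 = -14
Determinant = -8*-6 - (-3)^2 = 39
Discriminant = (-14)^2 - 4*39 = 40.0
Eigenvalues: lambda_1 = -10.1623, lambda_2 = -3.8377
The function is not convex.

0


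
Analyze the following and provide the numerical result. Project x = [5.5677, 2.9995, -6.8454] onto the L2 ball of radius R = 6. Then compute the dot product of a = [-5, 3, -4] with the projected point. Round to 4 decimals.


Step 1: Compute ||x|| (intermediates to 6 decimals).
||x|| = sqrt(5.5677^2 + 2.9995^2 + (-6.8454)^2) = 9.319645
Step 2: Project.
Since ||x|| > R, scale = R/||x|| = 6/9.319645 = 0.643801, proj(x) = scale * x
proj(x) = [3.584491, 1.931081, -4.407075]
Step 3: Dot product.
a^T * proj(x) = -5*3.584491 + 3*1.931081 - 4*(-4.407075) = 5.4991


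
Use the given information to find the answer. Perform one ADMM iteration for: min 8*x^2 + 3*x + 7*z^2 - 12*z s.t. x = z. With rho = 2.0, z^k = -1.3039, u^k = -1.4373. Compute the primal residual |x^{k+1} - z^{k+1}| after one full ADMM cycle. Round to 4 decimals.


ADMM iteration with rho = 2.0, z^k = -1.3039, u^k = -1.4373
Step 1: x-update.
Minimize 8*x^2 + 3*x + (2.0/2)*(x + 1.3039 - 1.4373)^2
FOC: (2*8 + 2.0)*x = -3 + 2.0*(-1.3039 + 1.4373)
x^{k+1} = -0.1518
Step 2: z-update.
Minimize 7*z^2 - 12*z + (2.0/2)*(-0.1518 - z - 1.4373)^2
FOC: (2*7 + 2.0)*z = 12 + 2.0*(-0.1518 - 1.4373)
z^{k+1} = 0.5514
Step 3: u-update.
u^{k+1} = -1.4373 - 0.1518 - 0.5514 = -2.1405
Step 4: Primal residual = |-0.1518 - 0.5514| = 0.7032


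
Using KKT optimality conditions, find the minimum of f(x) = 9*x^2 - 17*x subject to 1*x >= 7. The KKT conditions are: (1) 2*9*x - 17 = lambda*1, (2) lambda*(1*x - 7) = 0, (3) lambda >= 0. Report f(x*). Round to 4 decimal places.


Step 1: Try lambda = 0 (constraint inactive).
x_unc = 17/(2*9) = 0.9444
Check: 1*0.9444 = 0.9444 < 7 -- violated!
Step 2: Constraint must be active: 1*x = 7
x* = 7/1 = 7.0
lambda = (2*9*7.0 - 17)/1 = 109.0
Step 3: Compute optimal value.
f(x*) = 9*7.0^2 - 17*7.0 = 322.0


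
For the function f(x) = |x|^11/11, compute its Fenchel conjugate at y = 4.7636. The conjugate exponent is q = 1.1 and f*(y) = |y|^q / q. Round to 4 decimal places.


The conjugate exponent q satisfies 1/p + 1/q = 1.
p = 11, so q = 11/(11 - 1) = 1.1
|y|^q = 4.7636^1.1 = 5.5684
f*(4.7636) = 5.5684 / 1.1 = 5.0622


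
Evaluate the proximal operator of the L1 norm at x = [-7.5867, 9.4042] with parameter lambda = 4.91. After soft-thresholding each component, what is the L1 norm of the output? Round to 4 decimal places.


Soft-thresholding with lambda = 4.91:
prox(-7.5867) = sign(-7.5867)*max(|-7.5867| - 4.91, 0) = -2.6767
prox(9.4042) = sign(9.4042)*max(|9.4042| - 4.91, 0) = 4.4942
prox(x) = [-2.6767, 4.4942]
||prox(x)||_1 = 2.6767 + 4.4942 = 7.1709


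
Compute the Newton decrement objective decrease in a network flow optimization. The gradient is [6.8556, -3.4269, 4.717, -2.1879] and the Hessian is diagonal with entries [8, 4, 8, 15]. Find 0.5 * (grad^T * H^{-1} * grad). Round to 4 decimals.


Step 1: H is diagonal, so H^(-1) * g = [0.857, -0.8567, 0.5896, -0.1459].
Step 2: g^T H^(-1) g = sum_i g_i^2 / H_ii
  = (6.8556)^2/8 + (-3.4269)^2/4 + (4.717)^2/8 + (-2.1879)^2/15
  = 5.8749 + 2.9359 + 2.7813 + 0.3191 = 11.9112
Step 3: Objective decrease = 0.5 * g^T H^(-1) g = 5.9556


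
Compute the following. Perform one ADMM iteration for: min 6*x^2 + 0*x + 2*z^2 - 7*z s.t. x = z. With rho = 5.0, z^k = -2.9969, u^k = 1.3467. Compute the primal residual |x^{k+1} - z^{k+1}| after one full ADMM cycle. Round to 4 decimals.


ADMM iteration with rho = 5.0, z^k = -2.9969, u^k = 1.3467
Step 1: x-update.
Minimize 6*x^2 + 0*x + (5.0/2)*(x + 2.9969 + 1.3467)^2
FOC: (2*6 + 5.0)*x = 0 + 5.0*(-2.9969 - 1.3467)
x^{k+1} = -1.2775
Step 2: z-update.
Minimize 2*z^2 - 7*z + (5.0/2)*(-1.2775 - z + 1.3467)^2
FOC: (2*2 + 5.0)*z = 7 + 5.0*(-1.2775 + 1.3467)
z^{k+1} = 0.8162
Step 3: u-update.
u^{k+1} = 1.3467 - 1.2775 - 0.8162 = -0.747
Step 4: Primal residual = |-1.2775 - 0.8162| = 2.0937


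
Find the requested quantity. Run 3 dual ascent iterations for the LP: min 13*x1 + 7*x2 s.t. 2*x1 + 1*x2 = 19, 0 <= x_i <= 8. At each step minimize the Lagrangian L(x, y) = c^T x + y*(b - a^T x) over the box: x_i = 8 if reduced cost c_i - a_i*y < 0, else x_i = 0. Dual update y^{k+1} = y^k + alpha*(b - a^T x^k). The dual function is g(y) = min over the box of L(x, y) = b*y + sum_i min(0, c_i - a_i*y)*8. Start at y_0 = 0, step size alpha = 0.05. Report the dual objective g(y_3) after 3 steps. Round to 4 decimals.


Dual ascent for LP: min 13*x1 + 7*x2, 2*x1 + 1*x2 = 19, 0 <= x_i <= 8
Step 1: y^k = 0.0, reduced costs: (13.0, 7.0)
  x^k = (0.0, 0.0), subgradient = b - a^T x = 19.0
  y^{k+1} = 0.0 + 0.05*19.0 = 0.95
Step 2: y^k = 0.95, reduced costs: (11.1, 6.05)
  x^k = (0.0, 0.0), subgradient = b - a^T x = 19.0
  y^{k+1} = 0.95 + 0.05*19.0 = 1.9
Step 3: y^k = 1.9, reduced costs: (9.2, 5.1)
  x^k = (0.0, 0.0), subgradient = b - a^T x = 19.0
  y^{k+1} = 1.9 + 0.05*19.0 = 2.85
Dual objective at y_3 = 2.85: reduced costs (7.3, 4.15), box minimizer x = (0.0, 0.0)
g(y_3) = b*y + (c1 - a1*y)*x1 + (c2 - a2*y)*x2 = 19*2.85 + 7.3*0.0 + 4.15*0.0 = 54.15 + 0.0 + 0.0 = 54.15


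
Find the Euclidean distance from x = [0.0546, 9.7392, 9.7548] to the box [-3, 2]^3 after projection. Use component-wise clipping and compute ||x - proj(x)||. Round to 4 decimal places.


Project each component onto [-3, 2].
clip(0.0546) = 0.0546, clip(9.7392) = 2.0, clip(9.7548) = 2.0
Projection = [0.0546, 2.0, 2.0]
Squared diffs: [0.0, 59.8952, 60.1369]
Distance = sqrt(120.0321) = 10.9559


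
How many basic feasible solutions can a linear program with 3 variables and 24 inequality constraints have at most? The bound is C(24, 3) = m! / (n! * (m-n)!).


Each vertex corresponds to some choice of n active constraints out of m, so the number of vertices is at most C(m, n) = m! / (n!(m-n)!).
m = 24, n = 3
Numerator: 24 * 23 * 22
Denominator: 3! = 6
C(24, 3) = 2024


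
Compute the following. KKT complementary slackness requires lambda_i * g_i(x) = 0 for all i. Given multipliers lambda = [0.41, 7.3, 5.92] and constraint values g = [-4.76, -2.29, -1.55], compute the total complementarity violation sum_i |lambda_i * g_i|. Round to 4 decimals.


KKT complementary slackness check:
lambda_1 * g_1 = 0.41 * -4.76 = -1.9516
lambda_2 * g_2 = 7.3 * -2.29 = -16.717
lambda_3 * g_3 = 5.92 * -1.55 = -9.176
Total violation = 1.9516 + 16.717 + 9.176 = 27.8446


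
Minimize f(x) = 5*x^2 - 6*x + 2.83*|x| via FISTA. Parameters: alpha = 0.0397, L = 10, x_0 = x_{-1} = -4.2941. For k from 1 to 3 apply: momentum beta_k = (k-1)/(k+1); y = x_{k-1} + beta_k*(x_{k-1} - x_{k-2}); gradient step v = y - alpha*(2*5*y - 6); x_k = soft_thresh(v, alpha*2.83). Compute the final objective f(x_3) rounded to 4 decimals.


FISTA on f(x) = 5*x^2 - 6*x + 2.83*|x|
L = 10, alpha = 0.0397
Iteration 1: beta = 0.0, y = -4.2941 + 0.0*(-4.2941 + 4.2941) = -4.2941
  grad(y) = -48.941, v = y - alpha*grad = -2.3511
  prox(v) = soft_thresh(-2.3511, 0.1124) = -2.2388
Iteration 2: beta = 0.3333, y = -2.2388 + 0.3333*(-2.2388 + 4.2941) = -1.5537
  grad(y) = -21.5369, v = y - alpha*grad = -0.6987
  prox(v) = soft_thresh(-0.6987, 0.1124) = -0.5863
Iteration 3: beta = 0.5, y = -0.5863 + 0.5*(-0.5863 + 2.2388) = 0.2399
  grad(y) = -3.6009, v = y - alpha*grad = 0.3829
  prox(v) = soft_thresh(0.3829, 0.1124) = 0.2705
f(x_3) = 5*0.2705^2 - 6*0.2705 + 2.83*|0.2705| = -0.4916


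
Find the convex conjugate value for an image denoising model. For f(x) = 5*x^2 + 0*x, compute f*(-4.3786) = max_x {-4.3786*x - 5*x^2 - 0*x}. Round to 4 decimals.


f*(y) = sup_x {y*x - a*x^2 - b*x} = sup_x {(y-b)*x - a*x^2}
FOC: (y - b) - 2a*x = 0 => x* = (y - b)/(2a)
x* = (-4.3786 - 0)/(2*5) = -0.4379
f*(-4.3786) = (y-b)^2/(4a) = (-4.3786 - 0)^2/(4*5)
= 19.1721/20 = 0.9586


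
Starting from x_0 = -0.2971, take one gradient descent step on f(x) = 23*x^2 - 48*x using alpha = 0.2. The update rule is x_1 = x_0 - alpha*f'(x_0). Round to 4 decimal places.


We compute the gradient at x_0 and apply the update.
f'(x) = 46*x - 48
f'(-0.2971) = 46*-0.2971 - 48 = -61.6666
x_1 = -0.2971 - 0.2*-61.6666 = 12.0362


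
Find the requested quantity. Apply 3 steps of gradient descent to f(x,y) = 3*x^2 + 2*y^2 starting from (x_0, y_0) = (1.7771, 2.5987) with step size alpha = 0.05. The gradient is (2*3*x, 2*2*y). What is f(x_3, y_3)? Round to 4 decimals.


Gradient descent on f(x,y) = 3*x^2 + 2*y^2.
Starting point: (1.7771, 2.5987), alpha = 0.05
Step 1: grad_x = 2*3*1.7771 = 10.6626, grad_y = 2*2*2.5987 = 10.3948
  x_1 = 1.7771 - 0.05*10.6626 = 1.244
  y_1 = 2.5987 - 0.05*10.3948 = 2.079
Step 2: grad_x = 2*3*1.244 = 7.4638, grad_y = 2*2*2.079 = 8.3158
  x_2 = 1.244 - 0.05*7.4638 = 0.8708
  y_2 = 2.079 - 0.05*8.3158 = 1.6632
Step 3: grad_x = 2*3*0.8708 = 5.2247, grad_y = 2*2*1.6632 = 6.6527
  x_3 = 0.8708 - 0.05*5.2247 = 0.6095
  y_3 = 1.6632 - 0.05*6.6527 = 1.3305
f(0.6095, 1.3305) = 3*0.6095^2 + 2*1.3305^2 = 4.6553


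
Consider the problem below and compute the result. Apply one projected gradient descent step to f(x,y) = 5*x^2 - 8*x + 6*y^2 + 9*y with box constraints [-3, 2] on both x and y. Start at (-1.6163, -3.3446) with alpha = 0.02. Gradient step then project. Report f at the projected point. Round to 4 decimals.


Step 1: Compute gradient at (-1.6163, -3.3446).
grad_x = 2*5*-1.6163 - 8 = -24.163
grad_y = 2*6*-3.3446 + 9 = -31.1352
Step 2: Gradient step.
x_raw = -1.6163 - 0.02*-24.163 = -1.133
y_raw = -3.3446 - 0.02*-31.1352 = -2.7219
Step 3: Project onto [-3, 2].
x_proj = clip(-1.133) = -1.133
y_proj = clip(-2.7219) = -2.7219
Step 4: Evaluate f.
f(-1.133, -2.7219) = 35.4385


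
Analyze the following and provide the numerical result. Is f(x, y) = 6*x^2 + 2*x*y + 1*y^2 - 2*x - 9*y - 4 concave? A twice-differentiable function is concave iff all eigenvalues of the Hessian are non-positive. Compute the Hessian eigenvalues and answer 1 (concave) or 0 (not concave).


The Hessian of f(x,y) = 6*x^2 + 2*x*y + 1*y^2 - 2*x - 9*y - 4 is:
H = [[12, 2], [2, 2]]
Trace = 12 + 2 = 14
Determinant = 12*2 - (2)^2 = 20
Discriminant = (14)^2 - 4*20 = 116.0
Eigenvalues: lambda_1 = 1.6148, lambda_2 = 12.3852
The function is not concave.

0
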